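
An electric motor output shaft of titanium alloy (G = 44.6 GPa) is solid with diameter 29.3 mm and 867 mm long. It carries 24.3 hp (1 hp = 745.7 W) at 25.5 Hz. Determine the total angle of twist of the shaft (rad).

ω = 2π·25.5 = 160.2 rad/s, so T = P/ω = 24.3×745.7 / 160.2 = 113.1 N·m.
J = πd⁴/32 = π(0.0293)⁴/32 = 7.236×10^-8 m⁴.
θ = T·L/(G·J) = 113.1 × 0.867 / (44.6×10⁹ × 7.236×10^-8) = 0.03039 rad.

0.0304 rad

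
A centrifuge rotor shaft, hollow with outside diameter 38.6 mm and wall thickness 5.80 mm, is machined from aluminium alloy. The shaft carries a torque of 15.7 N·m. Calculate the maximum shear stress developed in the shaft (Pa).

1.83e6 Pa

J = π(d_o⁴ − d_i⁴)/32 = π(0.0386⁴ − 0.0270⁴)/32 = 1.658×10^-7 m⁴.
τ_max = T·r/J = 15.70 × 0.0193 / 1.658×10^-7 = 1.828×10^6 Pa.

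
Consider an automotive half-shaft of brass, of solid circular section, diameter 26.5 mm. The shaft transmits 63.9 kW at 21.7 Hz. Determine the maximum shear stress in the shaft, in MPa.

128 MPa

ω = 2π·21.7 = 136.3 rad/s, so T = P/ω = 63.9×10³ / 136.3 = 468.7 N·m.
J = πd⁴/32 = π(0.0265)⁴/32 = 4.842×10^-8 m⁴.
τ_max = T·r/J = 468.7 × 0.0132 / 4.842×10^-8 = 1.283×10^8 Pa.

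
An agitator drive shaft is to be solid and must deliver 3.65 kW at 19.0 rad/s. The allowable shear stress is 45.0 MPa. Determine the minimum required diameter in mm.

27.9 mm

ω = 19.0 rad/s, so T = P/ω = 3.65×10³ / 19.00 = 192.1 N·m.
For a solid shaft τ_max = 16T/(πd³), so d = (16T/(π τ_allow))^(1/3) = (16·192.1/(π·4.50×10^7))^(1/3) = 0.02791 m.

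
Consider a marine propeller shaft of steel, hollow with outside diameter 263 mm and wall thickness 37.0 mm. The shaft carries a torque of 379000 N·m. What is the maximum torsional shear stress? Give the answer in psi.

21000 psi

J = π(d_o⁴ − d_i⁴)/32 = π(0.263⁴ − 0.189⁴)/32 = 3.444×10^-4 m⁴.
τ_max = T·r/J = 379000 × 0.132 / 3.444×10^-4 = 1.447×10^8 Pa.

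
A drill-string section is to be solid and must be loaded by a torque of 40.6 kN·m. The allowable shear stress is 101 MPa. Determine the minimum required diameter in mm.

127 mm

For a solid shaft τ_max = 16T/(πd³), so d = (16T/(π τ_allow))^(1/3) = (16·40600/(π·1.01×10^8))^(1/3) = 0.1270 m.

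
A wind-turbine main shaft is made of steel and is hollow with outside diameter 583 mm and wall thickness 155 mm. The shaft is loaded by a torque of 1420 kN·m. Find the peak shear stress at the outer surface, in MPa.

J = π(d_o⁴ − d_i⁴)/32 = π(0.583⁴ − 0.273⁴)/32 = 0.01080 m⁴.
τ_max = T·r/J = 1.420e6 × 0.291 / 0.01080 = 3.834×10^7 Pa.

38.3 MPa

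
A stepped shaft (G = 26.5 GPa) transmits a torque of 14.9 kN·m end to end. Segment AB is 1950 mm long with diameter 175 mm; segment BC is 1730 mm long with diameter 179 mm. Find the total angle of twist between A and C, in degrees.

J_AB = π(0.175)⁴/32 = 9.21×10^-5 m⁴; J_BC = π(0.179)⁴/32 = 1.01×10^-4 m⁴.
θ = (T/G)·Σ L_i/J_i = (14900/26.5×10⁹)·(1.95/9.21×10^-5 + 1.73/1.01×10^-4) = 0.02156 rad.

1.24°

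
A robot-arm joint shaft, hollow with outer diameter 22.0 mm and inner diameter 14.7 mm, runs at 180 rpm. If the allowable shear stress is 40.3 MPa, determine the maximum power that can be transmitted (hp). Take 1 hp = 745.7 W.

1.71 hp

J = π(d_o⁴ − d_i⁴)/32 = π(0.0220⁴ − 0.0147⁴)/32 = 1.841×10^-8 m⁴.
T_max = τ_allow·J/r = 4.03×10^7 × 1.841×10^-8 / 0.0110 = 67.46 N·m.
ω = 2π·180/60 = 18.85 rad/s, so P_max = T_max·ω = 1272 W.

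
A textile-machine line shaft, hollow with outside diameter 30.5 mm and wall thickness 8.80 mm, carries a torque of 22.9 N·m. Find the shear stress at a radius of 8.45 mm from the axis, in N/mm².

J = π(d_o⁴ − d_i⁴)/32 = π(0.0305⁴ − 0.0129⁴)/32 = 8.224×10^-8 m⁴.
Shear stress varies linearly with radius: τ = T·r/J = 22.90 × 0.00845 / 8.224×10^-8 = 2.353×10^6 Pa.

2.35 N/mm²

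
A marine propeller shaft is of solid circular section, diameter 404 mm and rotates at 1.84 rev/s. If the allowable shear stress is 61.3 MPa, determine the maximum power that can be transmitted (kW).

J = πd⁴/32 = π(0.404)⁴/32 = 2.615×10^-3 m⁴.
T_max = τ_allow·J/r = 6.13×10^7 × 2.615×10^-3 / 0.202 = 793700 N·m.
ω = 2π·1.84 = 11.56 rad/s, so P_max = T_max·ω = 9.176×10^6 W.

9180 kW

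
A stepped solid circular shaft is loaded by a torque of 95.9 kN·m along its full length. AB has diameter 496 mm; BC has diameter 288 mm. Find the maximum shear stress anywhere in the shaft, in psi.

2970 psi

Under the same torque, τ_max = 16T/(πd³) is largest where d is smallest — segment BC (d = 288 mm).
τ_max = 16·95900/(π·(0.288)³) = 2.045×10^7 Pa.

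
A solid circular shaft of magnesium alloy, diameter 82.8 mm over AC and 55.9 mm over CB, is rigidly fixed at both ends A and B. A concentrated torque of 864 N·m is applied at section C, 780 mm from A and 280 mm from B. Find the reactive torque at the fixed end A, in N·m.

Compatibility: T_A·a/J_AC = T_B·b/J_CB with T_A + T_B = T₀.
J_AC = 4.61×10^-6 m⁴, J_CB = 9.59×10^-7 m⁴, so T_A = T₀·(J_AC/a)/((J_AC/a)+(J_CB/b)) = 547.3 N·m, T_B = 316.7 N·m.

547 N·m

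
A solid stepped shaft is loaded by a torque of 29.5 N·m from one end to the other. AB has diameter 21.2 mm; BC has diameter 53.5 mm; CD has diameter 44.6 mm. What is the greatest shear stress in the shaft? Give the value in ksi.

Under the same torque, τ_max = 16T/(πd³) is largest where d is smallest — segment AB (d = 21.2 mm).
τ_max = 16·29.50/(π·(0.0212)³) = 1.577×10^7 Pa.

2.29 ksi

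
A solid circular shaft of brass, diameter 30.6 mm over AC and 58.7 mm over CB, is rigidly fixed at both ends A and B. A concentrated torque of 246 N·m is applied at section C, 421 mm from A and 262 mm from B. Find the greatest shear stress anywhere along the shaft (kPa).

Compatibility: T_A·a/J_AC = T_B·b/J_CB with T_A + T_B = T₀.
J_AC = 8.61×10^-8 m⁴, J_CB = 1.17×10^-6 m⁴, so T_A = T₀·(J_AC/a)/((J_AC/a)+(J_CB/b)) = 10.81 N·m, T_B = 235.2 N·m.
τ in each portion: τ_AC = 1.92×10^6 Pa, τ_CB = 5.92×10^6 Pa; maximum is in CB.
τ_max = T_CB·r/J = 235.2·0.0294/1.17×10^-6 = 5.922×10^6 Pa.

5920 kPa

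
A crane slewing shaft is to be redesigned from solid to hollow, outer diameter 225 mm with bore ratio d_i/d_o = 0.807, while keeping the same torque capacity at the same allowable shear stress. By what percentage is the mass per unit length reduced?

49.6 %

Equal τ_max and T ⇒ the solid shaft needs d_s³ = d_o³(1−k⁴), so d_s = 225·(1−0.807⁴)^(1/3) = 187.2 mm.
Area ratio A_h/A_s = d_o²(1−k²)/d_s² = (1−k²)/(1−k⁴)^(2/3) = 0.5038.
Mass saving = 1 − 0.5038 = 49.6 %.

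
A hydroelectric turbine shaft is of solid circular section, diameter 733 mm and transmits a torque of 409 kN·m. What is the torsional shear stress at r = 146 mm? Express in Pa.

2.11e6 Pa

J = πd⁴/32 = π(0.733)⁴/32 = 0.02834 m⁴.
Shear stress varies linearly with radius: τ = T·r/J = 409000 × 0.146 / 0.02834 = 2.107×10^6 Pa.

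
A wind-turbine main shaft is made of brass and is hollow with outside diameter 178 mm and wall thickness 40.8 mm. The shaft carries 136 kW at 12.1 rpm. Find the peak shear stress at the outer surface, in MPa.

106 MPa

ω = 2π·12.1/60 = 1.267 rad/s, so T = P/ω = 136×10³ / 1.267 = 107300 N·m.
J = π(d_o⁴ − d_i⁴)/32 = π(0.178⁴ − 0.0964⁴)/32 = 9.008×10^-5 m⁴.
τ_max = T·r/J = 107300 × 0.0890 / 9.008×10^-5 = 1.060×10^8 Pa.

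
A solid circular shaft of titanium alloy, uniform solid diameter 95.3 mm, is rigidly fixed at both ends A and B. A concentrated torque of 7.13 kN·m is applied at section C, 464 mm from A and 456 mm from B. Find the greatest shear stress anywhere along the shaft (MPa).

With uniform GJ and both ends fixed, compatibility θ_AC = θ_CB gives T_A·a = T_B·b, together with T_A + T_B = T₀.
T_A = T₀·b/(a+b) = 7130·456/920.0 = 3534 N·m; T_B = 3596 N·m.
τ in each portion: τ_AC = 2.08×10^7 Pa, τ_CB = 2.12×10^7 Pa; maximum is in CB.
τ_max = T_CB·r/J = 3596·0.0476/8.10×10^-6 = 2.116×10^7 Pa.

21.2 MPa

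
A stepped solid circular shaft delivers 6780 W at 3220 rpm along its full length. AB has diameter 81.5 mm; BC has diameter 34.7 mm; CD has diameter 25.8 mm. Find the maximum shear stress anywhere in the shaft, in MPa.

ω = 2π·3220/60 = 337.2 rad/s, so T = P/ω = 6780 / 337.2 = 20.11 N·m.
Under the same torque, τ_max = 16T/(πd³) is largest where d is smallest — segment CD (d = 25.8 mm).
τ_max = 16·20.11/(π·(0.0258)³) = 5.963×10^6 Pa.

5.96 MPa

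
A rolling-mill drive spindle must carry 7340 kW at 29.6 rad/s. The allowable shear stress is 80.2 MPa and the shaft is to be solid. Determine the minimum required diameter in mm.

251 mm

ω = 29.6 rad/s, so T = P/ω = 7340×10³ / 29.60 = 248000 N·m.
For a solid shaft τ_max = 16T/(πd³), so d = (16T/(π τ_allow))^(1/3) = (16·248000/(π·8.02×10^7))^(1/3) = 0.2506 m.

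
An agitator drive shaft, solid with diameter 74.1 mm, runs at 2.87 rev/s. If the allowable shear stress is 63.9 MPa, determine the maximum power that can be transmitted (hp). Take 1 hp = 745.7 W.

123 hp

J = πd⁴/32 = π(0.0741)⁴/32 = 2.960×10^-6 m⁴.
T_max = τ_allow·J/r = 6.39×10^7 × 2.960×10^-6 / 0.0370 = 5105 N·m.
ω = 2π·2.87 = 18.03 rad/s, so P_max = T_max·ω = 9.205×10^4 W.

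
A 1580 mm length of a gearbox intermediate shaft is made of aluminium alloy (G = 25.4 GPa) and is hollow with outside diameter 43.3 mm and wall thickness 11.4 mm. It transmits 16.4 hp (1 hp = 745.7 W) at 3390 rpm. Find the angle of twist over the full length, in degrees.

0.375°

ω = 2π·3390/60 = 355.0 rad/s, so T = P/ω = 16.4×745.7 / 355.0 = 34.45 N·m.
J = π(d_o⁴ − d_i⁴)/32 = π(0.0433⁴ − 0.0205⁴)/32 = 3.278×10^-7 m⁴.
θ = T·L/(G·J) = 34.45 × 1.58 / (25.4×10⁹ × 3.278×10^-7) = 6.538×10^-3 rad.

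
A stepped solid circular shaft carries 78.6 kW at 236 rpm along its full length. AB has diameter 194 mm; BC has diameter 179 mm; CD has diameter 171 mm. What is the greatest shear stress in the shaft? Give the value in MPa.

ω = 2π·236/60 = 24.71 rad/s, so T = P/ω = 78.6×10³ / 24.71 = 3180 N·m.
Under the same torque, τ_max = 16T/(πd³) is largest where d is smallest — segment CD (d = 171 mm).
τ_max = 16·3180/(π·(0.171)³) = 3.239×10^6 Pa.

3.24 MPa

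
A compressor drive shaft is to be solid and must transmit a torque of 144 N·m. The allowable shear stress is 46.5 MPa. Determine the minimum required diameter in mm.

For a solid shaft τ_max = 16T/(πd³), so d = (16T/(π τ_allow))^(1/3) = (16·144.0/(π·4.65×10^7))^(1/3) = 0.02508 m.

25.1 mm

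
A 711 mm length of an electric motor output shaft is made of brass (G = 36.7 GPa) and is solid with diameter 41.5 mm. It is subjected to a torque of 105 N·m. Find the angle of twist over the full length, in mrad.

6.99 mrad

J = πd⁴/32 = π(0.0415)⁴/32 = 2.912×10^-7 m⁴.
θ = T·L/(G·J) = 105.0 × 0.711 / (36.7×10⁹ × 2.912×10^-7) = 6.986×10^-3 rad.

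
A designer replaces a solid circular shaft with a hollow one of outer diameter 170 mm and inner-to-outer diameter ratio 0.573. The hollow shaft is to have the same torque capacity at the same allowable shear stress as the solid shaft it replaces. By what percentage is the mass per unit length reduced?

Equal τ_max and T ⇒ the solid shaft needs d_s³ = d_o³(1−k⁴), so d_s = 170·(1−0.573⁴)^(1/3) = 163.7 mm.
Area ratio A_h/A_s = d_o²(1−k²)/d_s² = (1−k²)/(1−k⁴)^(2/3) = 0.7247.
Mass saving = 1 − 0.7247 = 27.5 %.

27.5 %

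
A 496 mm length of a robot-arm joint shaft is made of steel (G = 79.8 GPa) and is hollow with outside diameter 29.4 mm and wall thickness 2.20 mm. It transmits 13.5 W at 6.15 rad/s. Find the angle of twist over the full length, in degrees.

ω = 6.15 rad/s, so T = P/ω = 13.5 / 6.150 = 2.195 N·m.
J = π(d_o⁴ − d_i⁴)/32 = π(0.0294⁴ − 0.0250⁴)/32 = 3.500×10^-8 m⁴.
θ = T·L/(G·J) = 2.195 × 0.496 / (79.8×10⁹ × 3.500×10^-8) = 3.898×10^-4 rad.

0.0223°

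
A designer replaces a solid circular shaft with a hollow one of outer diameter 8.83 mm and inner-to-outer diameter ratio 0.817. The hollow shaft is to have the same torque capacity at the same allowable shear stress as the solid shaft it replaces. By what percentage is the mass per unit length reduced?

50.7 %

Equal τ_max and T ⇒ the solid shaft needs d_s³ = d_o³(1−k⁴), so d_s = 8.83·(1−0.817⁴)^(1/3) = 7.254 mm.
Area ratio A_h/A_s = d_o²(1−k²)/d_s² = (1−k²)/(1−k⁴)^(2/3) = 0.4927.
Mass saving = 1 − 0.4927 = 50.7 %.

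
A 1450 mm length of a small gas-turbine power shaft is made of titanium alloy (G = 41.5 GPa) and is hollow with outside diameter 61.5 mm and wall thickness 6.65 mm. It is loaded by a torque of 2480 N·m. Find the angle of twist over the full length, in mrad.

99.1 mrad

J = π(d_o⁴ − d_i⁴)/32 = π(0.0615⁴ − 0.0482⁴)/32 = 8.745×10^-7 m⁴.
θ = T·L/(G·J) = 2480 × 1.45 / (41.5×10⁹ × 8.745×10^-7) = 0.09908 rad.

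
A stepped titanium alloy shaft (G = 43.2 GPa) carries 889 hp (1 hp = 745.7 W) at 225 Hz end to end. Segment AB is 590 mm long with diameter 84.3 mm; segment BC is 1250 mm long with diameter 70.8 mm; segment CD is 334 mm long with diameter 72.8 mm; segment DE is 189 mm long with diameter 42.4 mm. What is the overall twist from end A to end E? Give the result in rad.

ω = 2π·225 = 1414 rad/s, so T = P/ω = 889×745.7 / 1414 = 468.9 N·m.
J_AB = π(0.0843)⁴/32 = 4.96×10^-6 m⁴; J_BC = π(0.0708)⁴/32 = 2.47×10^-6 m⁴; J_CD = π(0.0728)⁴/32 = 2.76×10^-6 m⁴; J_DE = π(0.0424)⁴/32 = 3.17×10^-7 m⁴.
θ = (T/G)·Σ L_i/J_i = (468.9/43.2×10⁹)·(0.590/4.96×10^-6 + 1.25/2.47×10^-6 + 0.334/2.76×10^-6 + 0.189/3.17×10^-7) = 0.01457 rad.

0.0146 rad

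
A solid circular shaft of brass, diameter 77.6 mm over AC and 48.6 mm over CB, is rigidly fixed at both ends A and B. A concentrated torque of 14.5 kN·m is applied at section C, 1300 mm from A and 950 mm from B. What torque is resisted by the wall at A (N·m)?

Compatibility: T_A·a/J_AC = T_B·b/J_CB with T_A + T_B = T₀.
J_AC = 3.56×10^-6 m⁴, J_CB = 5.48×10^-7 m⁴, so T_A = T₀·(J_AC/a)/((J_AC/a)+(J_CB/b)) = 11980 N·m, T_B = 2522 N·m.

12000 N·m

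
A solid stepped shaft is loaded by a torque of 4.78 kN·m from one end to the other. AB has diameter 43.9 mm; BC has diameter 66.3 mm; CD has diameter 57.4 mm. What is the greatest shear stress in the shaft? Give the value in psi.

Under the same torque, τ_max = 16T/(πd³) is largest where d is smallest — segment AB (d = 43.9 mm).
τ_max = 16·4780/(π·(0.0439)³) = 2.877×10^8 Pa.

41700 psi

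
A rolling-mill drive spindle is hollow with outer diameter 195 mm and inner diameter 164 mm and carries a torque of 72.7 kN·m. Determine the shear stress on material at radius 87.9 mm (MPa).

90.1 MPa

J = π(d_o⁴ − d_i⁴)/32 = π(0.195⁴ − 0.164⁴)/32 = 7.093×10^-5 m⁴.
Shear stress varies linearly with radius: τ = T·r/J = 72700 × 0.0879 / 7.093×10^-5 = 9.009×10^7 Pa.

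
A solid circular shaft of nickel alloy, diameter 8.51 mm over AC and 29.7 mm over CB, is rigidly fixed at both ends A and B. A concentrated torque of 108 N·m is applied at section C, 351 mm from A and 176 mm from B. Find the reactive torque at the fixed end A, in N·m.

Compatibility: T_A·a/J_AC = T_B·b/J_CB with T_A + T_B = T₀.
J_AC = 5.15×10^-10 m⁴, J_CB = 7.64×10^-8 m⁴, so T_A = T₀·(J_AC/a)/((J_AC/a)+(J_CB/b)) = 0.3638 N·m, T_B = 107.6 N·m.

0.364 N·m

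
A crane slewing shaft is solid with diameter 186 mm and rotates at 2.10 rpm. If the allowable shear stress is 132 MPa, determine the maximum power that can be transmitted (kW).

J = πd⁴/32 = π(0.186)⁴/32 = 1.175×10^-4 m⁴.
T_max = τ_allow·J/r = 1.32×10^8 × 1.175×10^-4 / 0.0930 = 166800 N·m.
ω = 2π·2.10/60 = 0.2199 rad/s, so P_max = T_max·ω = 3.668×10^4 W.

36.7 kW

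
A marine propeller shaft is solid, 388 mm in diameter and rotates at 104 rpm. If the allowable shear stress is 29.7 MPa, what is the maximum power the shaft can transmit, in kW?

3710 kW

J = πd⁴/32 = π(0.388)⁴/32 = 2.225×10^-3 m⁴.
T_max = τ_allow·J/r = 2.97×10^7 × 2.225×10^-3 / 0.194 = 340600 N·m.
ω = 2π·104/60 = 10.89 rad/s, so P_max = T_max·ω = 3.710×10^6 W.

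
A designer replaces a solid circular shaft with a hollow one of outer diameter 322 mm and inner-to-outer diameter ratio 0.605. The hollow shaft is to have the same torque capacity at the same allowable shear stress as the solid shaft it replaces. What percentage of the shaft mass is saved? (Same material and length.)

30.2 %

Equal τ_max and T ⇒ the solid shaft needs d_s³ = d_o³(1−k⁴), so d_s = 322·(1−0.605⁴)^(1/3) = 306.9 mm.
Area ratio A_h/A_s = d_o²(1−k²)/d_s² = (1−k²)/(1−k⁴)^(2/3) = 0.6978.
Mass saving = 1 − 0.6978 = 30.2 %.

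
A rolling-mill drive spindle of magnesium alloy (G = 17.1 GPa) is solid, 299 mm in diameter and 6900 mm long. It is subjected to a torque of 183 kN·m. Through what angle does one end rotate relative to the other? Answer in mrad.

94.1 mrad

J = πd⁴/32 = π(0.299)⁴/32 = 7.847×10^-4 m⁴.
θ = T·L/(G·J) = 183000 × 6.90 / (17.1×10⁹ × 7.847×10^-4) = 0.09411 rad.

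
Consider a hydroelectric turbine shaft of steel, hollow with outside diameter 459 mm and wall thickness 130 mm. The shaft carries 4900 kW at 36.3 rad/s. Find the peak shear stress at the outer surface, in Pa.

ω = 36.3 rad/s, so T = P/ω = 4900×10³ / 36.30 = 135000 N·m.
J = π(d_o⁴ − d_i⁴)/32 = π(0.459⁴ − 0.199⁴)/32 = 4.204×10^-3 m⁴.
τ_max = T·r/J = 135000 × 0.230 / 4.204×10^-3 = 7.370×10^6 Pa.

7.37e6 Pa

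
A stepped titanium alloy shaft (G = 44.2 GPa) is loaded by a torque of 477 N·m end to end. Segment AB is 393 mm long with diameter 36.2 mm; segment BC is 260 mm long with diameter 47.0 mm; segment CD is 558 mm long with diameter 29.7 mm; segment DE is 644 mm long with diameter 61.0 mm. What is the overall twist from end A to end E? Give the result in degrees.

J_AB = π(0.0362)⁴/32 = 1.69×10^-7 m⁴; J_BC = π(0.0470)⁴/32 = 4.79×10^-7 m⁴; J_CD = π(0.0297)⁴/32 = 7.64×10^-8 m⁴; J_DE = π(0.0610)⁴/32 = 1.36×10^-6 m⁴.
θ = (T/G)·Σ L_i/J_i = (477.0/44.2×10⁹)·(0.393/1.69×10^-7 + 0.260/4.79×10^-7 + 0.558/7.64×10^-8 + 0.644/1.36×10^-6) = 0.1150 rad.

6.59°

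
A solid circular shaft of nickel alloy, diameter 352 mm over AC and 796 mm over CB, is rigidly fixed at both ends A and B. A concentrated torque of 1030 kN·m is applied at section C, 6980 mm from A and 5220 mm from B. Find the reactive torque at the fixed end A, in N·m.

28600 N·m

Compatibility: T_A·a/J_AC = T_B·b/J_CB with T_A + T_B = T₀.
J_AC = 1.51×10^-3 m⁴, J_CB = 0.0394 m⁴, so T_A = T₀·(J_AC/a)/((J_AC/a)+(J_CB/b)) = 28640 N·m, T_B = 1.001e6 N·m.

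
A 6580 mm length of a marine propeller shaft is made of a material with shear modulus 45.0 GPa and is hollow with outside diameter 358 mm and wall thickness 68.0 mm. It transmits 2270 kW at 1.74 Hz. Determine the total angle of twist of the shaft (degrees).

ω = 2π·1.74 = 10.93 rad/s, so T = P/ω = 2270×10³ / 10.93 = 207600 N·m.
J = π(d_o⁴ − d_i⁴)/32 = π(0.358⁴ − 0.222⁴)/32 = 1.374×10^-3 m⁴.
θ = T·L/(G·J) = 207600 × 6.58 / (45.0×10⁹ × 1.374×10^-3) = 0.02209 rad.

1.27°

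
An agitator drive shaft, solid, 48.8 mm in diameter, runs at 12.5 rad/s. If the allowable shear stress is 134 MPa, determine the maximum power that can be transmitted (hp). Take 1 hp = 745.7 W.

J = πd⁴/32 = π(0.0488)⁴/32 = 5.568×10^-7 m⁴.
T_max = τ_allow·J/r = 1.34×10^8 × 5.568×10^-7 / 0.0244 = 3058 N·m.
ω = 12.5 rad/s, so P_max = T_max·ω = 3.822×10^4 W.

51.3 hp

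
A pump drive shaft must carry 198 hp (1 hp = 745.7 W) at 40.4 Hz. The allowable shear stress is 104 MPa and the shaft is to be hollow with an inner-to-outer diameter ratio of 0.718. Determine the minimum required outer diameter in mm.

ω = 2π·40.4 = 253.8 rad/s, so T = P/ω = 198×745.7 / 253.8 = 581.7 N·m.
For a hollow shaft with d_i/d_o = 0.718: τ_max = 16T/(π d_o³ (1−k⁴)), so d_o = [16T/(π τ_allow (1−k⁴))]^(1/3) = [16·581.7/(π·1.04×10^8·0.7342)]^(1/3) = 0.03385 m.

33.9 mm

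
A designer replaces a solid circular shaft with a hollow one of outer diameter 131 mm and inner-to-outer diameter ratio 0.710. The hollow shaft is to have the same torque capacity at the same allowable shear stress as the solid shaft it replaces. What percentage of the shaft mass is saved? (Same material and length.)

Equal τ_max and T ⇒ the solid shaft needs d_s³ = d_o³(1−k⁴), so d_s = 131·(1−0.710⁴)^(1/3) = 118.8 mm.
Area ratio A_h/A_s = d_o²(1−k²)/d_s² = (1−k²)/(1−k⁴)^(2/3) = 0.6029.
Mass saving = 1 − 0.6029 = 39.7 %.

39.7 %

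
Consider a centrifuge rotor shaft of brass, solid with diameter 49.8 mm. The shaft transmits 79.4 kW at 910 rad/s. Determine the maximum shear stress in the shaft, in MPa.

ω = 910 rad/s, so T = P/ω = 79.4×10³ / 910.0 = 87.25 N·m.
J = πd⁴/32 = π(0.0498)⁴/32 = 6.038×10^-7 m⁴.
τ_max = T·r/J = 87.25 × 0.0249 / 6.038×10^-7 = 3.598×10^6 Pa.

3.60 MPa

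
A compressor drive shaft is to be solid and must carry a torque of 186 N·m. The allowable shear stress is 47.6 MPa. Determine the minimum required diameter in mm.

For a solid shaft τ_max = 16T/(πd³), so d = (16T/(π τ_allow))^(1/3) = (16·186.0/(π·4.76×10^7))^(1/3) = 0.02710 m.

27.1 mm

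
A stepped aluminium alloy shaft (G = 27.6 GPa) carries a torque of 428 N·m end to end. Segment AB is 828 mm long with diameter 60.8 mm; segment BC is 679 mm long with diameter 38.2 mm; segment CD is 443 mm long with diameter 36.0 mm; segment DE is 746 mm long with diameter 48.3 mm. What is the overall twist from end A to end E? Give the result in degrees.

J_AB = π(0.0608)⁴/32 = 1.34×10^-6 m⁴; J_BC = π(0.0382)⁴/32 = 2.09×10^-7 m⁴; J_CD = π(0.0360)⁴/32 = 1.65×10^-7 m⁴; J_DE = π(0.0483)⁴/32 = 5.34×10^-7 m⁴.
θ = (T/G)·Σ L_i/J_i = (428.0/27.6×10⁹)·(0.828/1.34×10^-6 + 0.679/2.09×10^-7 + 0.443/1.65×10^-7 + 0.746/5.34×10^-7) = 0.1233 rad.

7.06°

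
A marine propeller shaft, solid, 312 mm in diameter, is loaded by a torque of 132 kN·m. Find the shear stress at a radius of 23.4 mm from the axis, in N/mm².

3.32 N/mm²

J = πd⁴/32 = π(0.312)⁴/32 = 9.303×10^-4 m⁴.
Shear stress varies linearly with radius: τ = T·r/J = 132000 × 0.0234 / 9.303×10^-4 = 3.320×10^6 Pa.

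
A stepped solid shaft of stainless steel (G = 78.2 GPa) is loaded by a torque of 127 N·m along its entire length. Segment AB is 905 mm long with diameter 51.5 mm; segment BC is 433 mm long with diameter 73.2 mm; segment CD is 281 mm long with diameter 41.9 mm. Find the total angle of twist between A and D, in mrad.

J_AB = π(0.0515)⁴/32 = 6.91×10^-7 m⁴; J_BC = π(0.0732)⁴/32 = 2.82×10^-6 m⁴; J_CD = π(0.0419)⁴/32 = 3.03×10^-7 m⁴.
θ = (T/G)·Σ L_i/J_i = (127.0/78.2×10⁹)·(0.905/6.91×10^-7 + 0.433/2.82×10^-6 + 0.281/3.03×10^-7) = 3.886×10^-3 rad.

3.89 mrad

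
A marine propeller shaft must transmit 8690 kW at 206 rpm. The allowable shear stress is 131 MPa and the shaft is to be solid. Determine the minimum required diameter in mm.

250 mm

ω = 2π·206/60 = 21.57 rad/s, so T = P/ω = 8690×10³ / 21.57 = 402800 N·m.
For a solid shaft τ_max = 16T/(πd³), so d = (16T/(π τ_allow))^(1/3) = (16·402800/(π·1.31×10^8))^(1/3) = 0.2502 m.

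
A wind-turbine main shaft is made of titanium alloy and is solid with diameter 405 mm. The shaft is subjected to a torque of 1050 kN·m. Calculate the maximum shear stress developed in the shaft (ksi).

J = πd⁴/32 = π(0.405)⁴/32 = 2.641×10^-3 m⁴.
τ_max = T·r/J = 1.050e6 × 0.203 / 2.641×10^-3 = 8.050×10^7 Pa.

11.7 ksi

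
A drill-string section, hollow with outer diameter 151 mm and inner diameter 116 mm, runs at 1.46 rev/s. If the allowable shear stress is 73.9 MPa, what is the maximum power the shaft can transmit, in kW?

J = π(d_o⁴ − d_i⁴)/32 = π(0.151⁴ − 0.116⁴)/32 = 3.326×10^-5 m⁴.
T_max = τ_allow·J/r = 7.39×10^7 × 3.326×10^-5 / 0.0755 = 32560 N·m.
ω = 2π·1.46 = 9.173 rad/s, so P_max = T_max·ω = 2.987×10^5 W.

299 kW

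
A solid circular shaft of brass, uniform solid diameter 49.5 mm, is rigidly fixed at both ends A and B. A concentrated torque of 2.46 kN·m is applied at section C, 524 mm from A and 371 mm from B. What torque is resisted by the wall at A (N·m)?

With uniform GJ and both ends fixed, compatibility θ_AC = θ_CB gives T_A·a = T_B·b, together with T_A + T_B = T₀.
T_A = T₀·b/(a+b) = 2460·371/895.0 = 1020 N·m; T_B = 1440 N·m.

1020 N·m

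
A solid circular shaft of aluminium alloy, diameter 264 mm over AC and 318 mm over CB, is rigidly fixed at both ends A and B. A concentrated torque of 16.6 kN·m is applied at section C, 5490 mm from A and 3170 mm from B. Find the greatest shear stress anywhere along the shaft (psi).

299 psi

Compatibility: T_A·a/J_AC = T_B·b/J_CB with T_A + T_B = T₀.
J_AC = 4.77×10^-4 m⁴, J_CB = 1.00×10^-3 m⁴, so T_A = T₀·(J_AC/a)/((J_AC/a)+(J_CB/b)) = 3573 N·m, T_B = 13030 N·m.
τ in each portion: τ_AC = 9.89×10^5 Pa, τ_CB = 2.06×10^6 Pa; maximum is in CB.
τ_max = T_CB·r/J = 13030·0.159/1.00×10^-3 = 2.063×10^6 Pa.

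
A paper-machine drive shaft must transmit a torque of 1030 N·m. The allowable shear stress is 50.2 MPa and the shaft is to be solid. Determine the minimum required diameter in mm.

47.1 mm

For a solid shaft τ_max = 16T/(πd³), so d = (16T/(π τ_allow))^(1/3) = (16·1030/(π·5.02×10^7))^(1/3) = 0.04710 m.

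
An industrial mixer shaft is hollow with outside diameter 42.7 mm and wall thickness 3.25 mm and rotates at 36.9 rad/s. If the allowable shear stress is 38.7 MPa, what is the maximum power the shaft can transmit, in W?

J = π(d_o⁴ − d_i⁴)/32 = π(0.0427⁴ − 0.0362⁴)/32 = 1.578×10^-7 m⁴.
T_max = τ_allow·J/r = 3.87×10^7 × 1.578×10^-7 / 0.0214 = 286.0 N·m.
ω = 36.9 rad/s, so P_max = T_max·ω = 1.055×10^4 W.

10600 W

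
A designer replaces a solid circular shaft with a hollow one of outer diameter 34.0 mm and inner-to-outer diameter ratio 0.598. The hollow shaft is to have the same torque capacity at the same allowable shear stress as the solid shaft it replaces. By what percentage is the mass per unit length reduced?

Equal τ_max and T ⇒ the solid shaft needs d_s³ = d_o³(1−k⁴), so d_s = 34.0·(1−0.598⁴)^(1/3) = 32.48 mm.
Area ratio A_h/A_s = d_o²(1−k²)/d_s² = (1−k²)/(1−k⁴)^(2/3) = 0.7038.
Mass saving = 1 − 0.7038 = 29.6 %.

29.6 %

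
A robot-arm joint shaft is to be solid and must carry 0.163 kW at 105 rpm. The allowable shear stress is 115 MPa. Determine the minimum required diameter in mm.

8.69 mm

ω = 2π·105/60 = 11.00 rad/s, so T = P/ω = 0.163×10³ / 11.00 = 14.82 N·m.
For a solid shaft τ_max = 16T/(πd³), so d = (16T/(π τ_allow))^(1/3) = (16·14.82/(π·1.15×10^8))^(1/3) = 0.008691 m.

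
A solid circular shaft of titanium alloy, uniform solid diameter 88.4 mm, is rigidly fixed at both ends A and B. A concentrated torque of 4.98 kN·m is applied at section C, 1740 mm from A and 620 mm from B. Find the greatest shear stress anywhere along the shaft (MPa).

With uniform GJ and both ends fixed, compatibility θ_AC = θ_CB gives T_A·a = T_B·b, together with T_A + T_B = T₀.
T_A = T₀·b/(a+b) = 4980·620/2360 = 1308 N·m; T_B = 3672 N·m.
τ in each portion: τ_AC = 9.65×10^6 Pa, τ_CB = 2.71×10^7 Pa; maximum is in CB.
τ_max = T_CB·r/J = 3672·0.0442/6.00×10^-6 = 2.707×10^7 Pa.

27.1 MPa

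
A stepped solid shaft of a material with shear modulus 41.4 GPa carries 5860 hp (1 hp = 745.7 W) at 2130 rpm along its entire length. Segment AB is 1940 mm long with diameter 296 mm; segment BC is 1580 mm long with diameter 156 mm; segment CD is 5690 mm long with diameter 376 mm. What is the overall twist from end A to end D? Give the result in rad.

0.0154 rad

ω = 2π·2130/60 = 223.1 rad/s, so T = P/ω = 5860×745.7 / 223.1 = 19590 N·m.
J_AB = π(0.296)⁴/32 = 7.54×10^-4 m⁴; J_BC = π(0.156)⁴/32 = 5.81×10^-5 m⁴; J_CD = π(0.376)⁴/32 = 1.96×10^-3 m⁴.
θ = (T/G)·Σ L_i/J_i = (19590/41.4×10⁹)·(1.94/7.54×10^-4 + 1.58/5.81×10^-5 + 5.69/1.96×10^-3) = 0.01545 rad.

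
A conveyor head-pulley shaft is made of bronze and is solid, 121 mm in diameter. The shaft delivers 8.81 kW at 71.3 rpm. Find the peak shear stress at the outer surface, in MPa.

3.39 MPa

ω = 2π·71.3/60 = 7.467 rad/s, so T = P/ω = 8.81×10³ / 7.467 = 1180 N·m.
J = πd⁴/32 = π(0.121)⁴/32 = 2.104×10^-5 m⁴.
τ_max = T·r/J = 1180 × 0.0605 / 2.104×10^-5 = 3.392×10^6 Pa.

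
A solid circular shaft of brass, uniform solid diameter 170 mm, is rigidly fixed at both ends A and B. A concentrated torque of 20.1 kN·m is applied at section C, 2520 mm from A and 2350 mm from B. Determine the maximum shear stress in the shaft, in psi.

1560 psi

With uniform GJ and both ends fixed, compatibility θ_AC = θ_CB gives T_A·a = T_B·b, together with T_A + T_B = T₀.
T_A = T₀·b/(a+b) = 20100·2350/4870 = 9699 N·m; T_B = 10400 N·m.
τ in each portion: τ_AC = 1.01×10^7 Pa, τ_CB = 1.08×10^7 Pa; maximum is in CB.
τ_max = T_CB·r/J = 10400·0.0850/8.20×10^-5 = 1.078×10^7 Pa.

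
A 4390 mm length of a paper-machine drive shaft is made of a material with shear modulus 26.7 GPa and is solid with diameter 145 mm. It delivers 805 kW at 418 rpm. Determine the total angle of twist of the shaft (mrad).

ω = 2π·418/60 = 43.77 rad/s, so T = P/ω = 805×10³ / 43.77 = 18390 N·m.
J = πd⁴/32 = π(0.145)⁴/32 = 4.340×10^-5 m⁴.
θ = T·L/(G·J) = 18390 × 4.39 / (26.7×10⁹ × 4.340×10^-5) = 0.06967 rad.

69.7 mrad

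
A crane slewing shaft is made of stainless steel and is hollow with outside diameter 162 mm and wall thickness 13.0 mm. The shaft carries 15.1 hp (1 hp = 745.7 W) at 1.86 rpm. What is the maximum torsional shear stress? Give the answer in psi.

ω = 2π·1.86/60 = 0.1948 rad/s, so T = P/ω = 15.1×745.7 / 0.1948 = 57810 N·m.
J = π(d_o⁴ − d_i⁴)/32 = π(0.162⁴ − 0.136⁴)/32 = 3.403×10^-5 m⁴.
τ_max = T·r/J = 57810 × 0.0810 / 3.403×10^-5 = 1.376×10^8 Pa.

20000 psi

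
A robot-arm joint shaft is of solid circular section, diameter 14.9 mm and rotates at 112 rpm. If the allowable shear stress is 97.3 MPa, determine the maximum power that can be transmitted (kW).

J = πd⁴/32 = π(0.0149)⁴/32 = 4.839×10^-9 m⁴.
T_max = τ_allow·J/r = 9.73×10^7 × 4.839×10^-9 / 0.00745 = 63.20 N·m.
ω = 2π·112/60 = 11.73 rad/s, so P_max = T_max·ω = 741.2 W.

0.741 kW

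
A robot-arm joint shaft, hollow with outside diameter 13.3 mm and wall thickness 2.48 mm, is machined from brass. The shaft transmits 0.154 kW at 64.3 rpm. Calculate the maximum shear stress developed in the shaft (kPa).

ω = 2π·64.3/60 = 6.733 rad/s, so T = P/ω = 0.154×10³ / 6.733 = 22.87 N·m.
J = π(d_o⁴ − d_i⁴)/32 = π(0.0133⁴ − 0.00834⁴)/32 = 2.597×10^-9 m⁴.
τ_max = T·r/J = 22.87 × 0.00665 / 2.597×10^-9 = 5.857×10^7 Pa.

58600 kPa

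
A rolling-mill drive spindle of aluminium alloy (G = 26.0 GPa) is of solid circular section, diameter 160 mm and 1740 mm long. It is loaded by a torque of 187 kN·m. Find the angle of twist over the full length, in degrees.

J = πd⁴/32 = π(0.160)⁴/32 = 6.434×10^-5 m⁴.
θ = T·L/(G·J) = 187000 × 1.74 / (26.0×10⁹ × 6.434×10^-5) = 0.1945 rad.

11.1°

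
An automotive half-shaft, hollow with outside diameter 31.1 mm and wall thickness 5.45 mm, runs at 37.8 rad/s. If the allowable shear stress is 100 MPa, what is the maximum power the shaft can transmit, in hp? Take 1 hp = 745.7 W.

24.6 hp

J = π(d_o⁴ − d_i⁴)/32 = π(0.0311⁴ − 0.0202⁴)/32 = 7.550×10^-8 m⁴.
T_max = τ_allow·J/r = 1.00×10^8 × 7.550×10^-8 / 0.0156 = 485.5 N·m.
ω = 37.8 rad/s, so P_max = T_max·ω = 1.835×10^4 W.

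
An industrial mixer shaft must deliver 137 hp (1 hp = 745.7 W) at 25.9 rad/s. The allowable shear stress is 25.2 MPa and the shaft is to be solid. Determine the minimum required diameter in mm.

ω = 25.9 rad/s, so T = P/ω = 137×745.7 / 25.90 = 3944 N·m.
For a solid shaft τ_max = 16T/(πd³), so d = (16T/(π τ_allow))^(1/3) = (16·3944/(π·2.52×10^7))^(1/3) = 0.09272 m.

92.7 mm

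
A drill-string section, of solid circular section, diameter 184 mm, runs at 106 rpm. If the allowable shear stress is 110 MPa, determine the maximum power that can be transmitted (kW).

J = πd⁴/32 = π(0.184)⁴/32 = 1.125×10^-4 m⁴.
T_max = τ_allow·J/r = 1.10×10^8 × 1.125×10^-4 / 0.0920 = 134500 N·m.
ω = 2π·106/60 = 11.10 rad/s, so P_max = T_max·ω = 1.494×10^6 W.

1490 kW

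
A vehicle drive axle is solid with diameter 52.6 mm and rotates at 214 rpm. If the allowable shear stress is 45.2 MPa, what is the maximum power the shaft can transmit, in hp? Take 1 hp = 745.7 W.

38.8 hp

J = πd⁴/32 = π(0.0526)⁴/32 = 7.515×10^-7 m⁴.
T_max = τ_allow·J/r = 4.52×10^7 × 7.515×10^-7 / 0.0263 = 1292 N·m.
ω = 2π·214/60 = 22.41 rad/s, so P_max = T_max·ω = 2.894×10^4 W.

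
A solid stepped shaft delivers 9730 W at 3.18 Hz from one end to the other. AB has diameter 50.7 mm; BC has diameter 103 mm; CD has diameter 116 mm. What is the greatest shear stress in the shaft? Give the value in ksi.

ω = 2π·3.18 = 19.98 rad/s, so T = P/ω = 9730 / 19.98 = 487.0 N·m.
Under the same torque, τ_max = 16T/(πd³) is largest where d is smallest — segment AB (d = 50.7 mm).
τ_max = 16·487.0/(π·(0.0507)³) = 1.903×10^7 Pa.

2.76 ksi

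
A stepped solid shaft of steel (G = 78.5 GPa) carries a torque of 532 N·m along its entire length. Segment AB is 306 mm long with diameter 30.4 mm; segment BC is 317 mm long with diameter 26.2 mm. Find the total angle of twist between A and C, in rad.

J_AB = π(0.0304)⁴/32 = 8.38×10^-8 m⁴; J_BC = π(0.0262)⁴/32 = 4.63×10^-8 m⁴.
θ = (T/G)·Σ L_i/J_i = (532.0/78.5×10⁹)·(0.306/8.38×10^-8 + 0.317/4.63×10^-8) = 0.07117 rad.

0.0712 rad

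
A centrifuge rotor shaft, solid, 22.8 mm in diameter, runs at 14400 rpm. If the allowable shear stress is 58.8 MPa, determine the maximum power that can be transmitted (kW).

J = πd⁴/32 = π(0.0228)⁴/32 = 2.653×10^-8 m⁴.
T_max = τ_allow·J/r = 5.88×10^7 × 2.653×10^-8 / 0.0114 = 136.8 N·m.
ω = 2π·14400/60 = 1508 rad/s, so P_max = T_max·ω = 2.063×10^5 W.

206 kW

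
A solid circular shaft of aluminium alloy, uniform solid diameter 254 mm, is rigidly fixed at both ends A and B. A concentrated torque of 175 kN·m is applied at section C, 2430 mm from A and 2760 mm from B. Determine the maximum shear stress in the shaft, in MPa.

With uniform GJ and both ends fixed, compatibility θ_AC = θ_CB gives T_A·a = T_B·b, together with T_A + T_B = T₀.
T_A = T₀·b/(a+b) = 175000·2760/5190 = 93060 N·m; T_B = 81940 N·m.
τ in each portion: τ_AC = 2.89×10^7 Pa, τ_CB = 2.55×10^7 Pa; maximum is in AC.
τ_max = T_AC·r/J = 93060·0.127/4.09×10^-4 = 2.892×10^7 Pa.

28.9 MPa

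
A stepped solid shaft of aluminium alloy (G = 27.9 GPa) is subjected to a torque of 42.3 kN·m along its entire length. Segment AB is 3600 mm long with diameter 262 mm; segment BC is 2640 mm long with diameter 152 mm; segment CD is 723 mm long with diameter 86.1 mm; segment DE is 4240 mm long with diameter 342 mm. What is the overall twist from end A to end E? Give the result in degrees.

17.0°

J_AB = π(0.262)⁴/32 = 4.63×10^-4 m⁴; J_BC = π(0.152)⁴/32 = 5.24×10^-5 m⁴; J_CD = π(0.0861)⁴/32 = 5.40×10^-6 m⁴; J_DE = π(0.342)⁴/32 = 1.34×10^-3 m⁴.
θ = (T/G)·Σ L_i/J_i = (42300/27.9×10⁹)·(3.60/4.63×10^-4 + 2.64/5.24×10^-5 + 0.723/5.40×10^-6 + 4.24/1.34×10^-3) = 0.2961 rad.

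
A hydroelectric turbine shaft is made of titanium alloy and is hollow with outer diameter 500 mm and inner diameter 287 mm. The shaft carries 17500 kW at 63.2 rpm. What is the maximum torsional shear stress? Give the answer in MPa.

ω = 2π·63.2/60 = 6.618 rad/s, so T = P/ω = 17500×10³ / 6.618 = 2.644e6 N·m.
J = π(d_o⁴ − d_i⁴)/32 = π(0.500⁴ − 0.287⁴)/32 = 5.470×10^-3 m⁴.
τ_max = T·r/J = 2.644e6 × 0.250 / 5.470×10^-3 = 1.209×10^8 Pa.

121 MPa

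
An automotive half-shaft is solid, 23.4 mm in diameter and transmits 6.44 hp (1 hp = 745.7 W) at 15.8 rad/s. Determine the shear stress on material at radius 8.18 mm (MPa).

ω = 15.8 rad/s, so T = P/ω = 6.44×745.7 / 15.80 = 303.9 N·m.
J = πd⁴/32 = π(0.0234)⁴/32 = 2.943×10^-8 m⁴.
Shear stress varies linearly with radius: τ = T·r/J = 303.9 × 0.00818 / 2.943×10^-8 = 8.447×10^7 Pa.

84.5 MPa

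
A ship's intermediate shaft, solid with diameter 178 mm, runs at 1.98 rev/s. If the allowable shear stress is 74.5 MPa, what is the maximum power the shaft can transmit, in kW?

J = πd⁴/32 = π(0.178)⁴/32 = 9.856×10^-5 m⁴.
T_max = τ_allow·J/r = 7.45×10^7 × 9.856×10^-5 / 0.0890 = 82500 N·m.
ω = 2π·1.98 = 12.44 rad/s, so P_max = T_max·ω = 1.026×10^6 W.

1030 kW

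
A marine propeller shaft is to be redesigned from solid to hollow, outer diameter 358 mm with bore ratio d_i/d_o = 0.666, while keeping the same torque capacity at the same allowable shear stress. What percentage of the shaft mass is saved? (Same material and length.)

35.6 %

Equal τ_max and T ⇒ the solid shaft needs d_s³ = d_o³(1−k⁴), so d_s = 358·(1−0.666⁴)^(1/3) = 332.8 mm.
Area ratio A_h/A_s = d_o²(1−k²)/d_s² = (1−k²)/(1−k⁴)^(2/3) = 0.6439.
Mass saving = 1 − 0.6439 = 35.6 %.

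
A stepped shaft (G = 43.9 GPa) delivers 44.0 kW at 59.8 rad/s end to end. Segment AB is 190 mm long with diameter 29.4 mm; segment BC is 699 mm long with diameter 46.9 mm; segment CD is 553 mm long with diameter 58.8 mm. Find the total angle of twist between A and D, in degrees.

4.35°

ω = 59.8 rad/s, so T = P/ω = 44.0×10³ / 59.80 = 735.8 N·m.
J_AB = π(0.0294)⁴/32 = 7.33×10^-8 m⁴; J_BC = π(0.0469)⁴/32 = 4.75×10^-7 m⁴; J_CD = π(0.0588)⁴/32 = 1.17×10^-6 m⁴.
θ = (T/G)·Σ L_i/J_i = (735.8/43.9×10⁹)·(0.190/7.33×10^-8 + 0.699/4.75×10^-7 + 0.553/1.17×10^-6) = 0.07598 rad.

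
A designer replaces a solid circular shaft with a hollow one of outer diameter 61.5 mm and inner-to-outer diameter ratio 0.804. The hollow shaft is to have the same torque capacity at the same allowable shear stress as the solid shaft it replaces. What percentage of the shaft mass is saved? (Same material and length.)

Equal τ_max and T ⇒ the solid shaft needs d_s³ = d_o³(1−k⁴), so d_s = 61.5·(1−0.804⁴)^(1/3) = 51.35 mm.
Area ratio A_h/A_s = d_o²(1−k²)/d_s² = (1−k²)/(1−k⁴)^(2/3) = 0.5072.
Mass saving = 1 − 0.5072 = 49.3 %.

49.3 %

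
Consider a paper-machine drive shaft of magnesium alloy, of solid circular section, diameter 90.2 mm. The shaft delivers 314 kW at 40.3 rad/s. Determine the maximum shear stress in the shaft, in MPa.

54.1 MPa

ω = 40.3 rad/s, so T = P/ω = 314×10³ / 40.30 = 7792 N·m.
J = πd⁴/32 = π(0.0902)⁴/32 = 6.499×10^-6 m⁴.
τ_max = T·r/J = 7792 × 0.0451 / 6.499×10^-6 = 5.407×10^7 Pa.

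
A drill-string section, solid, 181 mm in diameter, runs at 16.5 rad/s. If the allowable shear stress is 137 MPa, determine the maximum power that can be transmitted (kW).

2630 kW

J = πd⁴/32 = π(0.181)⁴/32 = 1.054×10^-4 m⁴.
T_max = τ_allow·J/r = 1.37×10^8 × 1.054×10^-4 / 0.0905 = 159500 N·m.
ω = 16.5 rad/s, so P_max = T_max·ω = 2.632×10^6 W.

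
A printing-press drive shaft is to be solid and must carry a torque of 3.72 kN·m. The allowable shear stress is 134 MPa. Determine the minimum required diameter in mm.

52.1 mm

For a solid shaft τ_max = 16T/(πd³), so d = (16T/(π τ_allow))^(1/3) = (16·3720/(π·1.34×10^8))^(1/3) = 0.05210 m.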